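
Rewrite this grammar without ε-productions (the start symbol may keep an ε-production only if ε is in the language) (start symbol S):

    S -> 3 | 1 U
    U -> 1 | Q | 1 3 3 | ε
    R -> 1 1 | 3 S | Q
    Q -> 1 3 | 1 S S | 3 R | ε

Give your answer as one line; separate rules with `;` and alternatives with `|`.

S -> 3 | 1 U | 1; U -> 1 | Q | 1 3 3; R -> 1 1 | 3 S | Q; Q -> 1 3 | 1 S S | 3 R | 3

Nullable set = {Q, R, U}.
ε ∉ L(G), so no ε-production is kept.
Add the nullable-subset variants: S → 1 U gives 1 U | 1. Q → 3 R gives 3 R | 3.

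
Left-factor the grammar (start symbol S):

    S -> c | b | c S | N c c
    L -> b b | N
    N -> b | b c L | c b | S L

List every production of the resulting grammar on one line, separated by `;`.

S has alternatives sharing prefix 'c': factor to S → c S' with S' → ε | S.
N has alternatives sharing prefix 'b': factor to N → b N' with N' → ε | c L.

S -> b | N c c | c S'; L -> b b | N; N -> c b | S L | b N'; S' -> epsilon | S; N' -> epsilon | c L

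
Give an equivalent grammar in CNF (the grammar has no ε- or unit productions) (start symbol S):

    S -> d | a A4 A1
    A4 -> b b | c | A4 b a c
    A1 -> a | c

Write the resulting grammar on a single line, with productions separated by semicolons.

Introduce a nonterminal for each terminal appearing in a rule of length ≥ 2: X1 → a, X2 → b, X3 → c.
Binarize each right-hand side of length ≥ 3 by chaining fresh nonterminals (Y1, Y2, …): affected rules were S → X1 A4 A1; A4 → A4 X2 X1 X3.

S -> d | X1 Y1; A4 -> X2 X2 | c | A4 Y2; A1 -> a | c; X1 -> a; X2 -> b; X3 -> c; Y1 -> A4 A1; Y2 -> X2 Y3; Y3 -> X1 X3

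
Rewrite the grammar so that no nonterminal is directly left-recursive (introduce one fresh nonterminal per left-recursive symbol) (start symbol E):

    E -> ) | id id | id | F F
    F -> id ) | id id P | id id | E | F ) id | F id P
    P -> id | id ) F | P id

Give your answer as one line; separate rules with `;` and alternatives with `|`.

F, P are directly left-recursive.
For F: α = {) id, id P}, β = {id ), id id P, id id, E}. Rewrite as F → β F' and F' → α F' | ε.
For P: α = {id}, β = {id, id ) F}. Rewrite as P → β P' and P' → α P' | ε.

E -> ) | id id | id | F F; F -> id ) F' | id id P F' | id id F' | E F'; P -> id P' | id ) F P'; F' -> ) id F' | id P F' | eps; P' -> id P' | eps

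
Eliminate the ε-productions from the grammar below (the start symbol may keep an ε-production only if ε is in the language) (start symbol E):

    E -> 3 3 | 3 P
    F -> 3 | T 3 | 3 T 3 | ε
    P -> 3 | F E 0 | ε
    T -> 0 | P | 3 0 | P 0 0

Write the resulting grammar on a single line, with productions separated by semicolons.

Nullable set = {F, P, T}.
ε ∉ L(G), so no ε-production is kept.
For each production, add variants omitting each subset of nullable occurrences: E → 3 P gives 3 P | 3. F → 3 T 3 gives 3 T 3 | 3 3. P → F E 0 gives F E 0 | E 0. T → P 0 0 gives P 0 0 | 0 0.

E -> 3 3 | 3 P | 3; F -> 3 | T 3 | 3 T 3 | 3 3; P -> 3 | F E 0 | E 0; T -> 0 | P | 3 0 | P 0 0 | 0 0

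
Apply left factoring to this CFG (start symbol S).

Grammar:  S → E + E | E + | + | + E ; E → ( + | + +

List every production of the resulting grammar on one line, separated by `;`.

S → E + S' | + S''; E → ( + | + +; S' → E | ε; S'' → ε | E

S has alternatives sharing prefix 'E +': factor to S → E + S' with S' → E | ε.
S has alternatives sharing prefix '+': factor to S → + S'' with S'' → ε | E.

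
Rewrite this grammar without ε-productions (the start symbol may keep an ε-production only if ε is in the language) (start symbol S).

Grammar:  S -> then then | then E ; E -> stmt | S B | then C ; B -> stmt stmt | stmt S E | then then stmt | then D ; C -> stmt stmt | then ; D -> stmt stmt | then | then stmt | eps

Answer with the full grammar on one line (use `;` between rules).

S -> then then | then E; E -> stmt | S B | then C; B -> stmt stmt | stmt S E | then then stmt | then D | then; C -> stmt stmt | then; D -> stmt stmt | then | then stmt

Nullable nonterminals: {D}.
ε ∉ L(G), so no ε-production is kept.
Expand every rule over subsets of its nullable positions: B → then D gives then D | then.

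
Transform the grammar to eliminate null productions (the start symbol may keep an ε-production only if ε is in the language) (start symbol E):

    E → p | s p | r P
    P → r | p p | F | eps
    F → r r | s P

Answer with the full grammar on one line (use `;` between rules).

E → p | s p | r P | r; P → r | p p | F; F → r r | s P | s

Nullable nonterminals: {P}.
ε ∉ L(G), so no ε-production is kept.
Add the nullable-subset variants: E → r P gives r P | r. F → s P gives s P | s.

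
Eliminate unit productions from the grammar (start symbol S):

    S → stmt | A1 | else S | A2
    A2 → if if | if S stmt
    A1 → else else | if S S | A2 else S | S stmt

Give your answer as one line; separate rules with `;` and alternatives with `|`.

Unit pairs: S ⇒* {A1, A2}.
For each unit pair (A, B), copy every non-unit production of B to A, then drop all unit productions.

S → if if | if S stmt | else else | if S S | A2 else S | S stmt | stmt | else S; A2 → if if | if S stmt; A1 → else else | if S S | A2 else S | S stmt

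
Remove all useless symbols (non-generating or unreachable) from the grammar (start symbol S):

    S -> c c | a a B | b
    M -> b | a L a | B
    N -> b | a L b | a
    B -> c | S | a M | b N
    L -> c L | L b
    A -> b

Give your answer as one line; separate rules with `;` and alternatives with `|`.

S -> c c | a a B | b; M -> b | B; N -> b | a; B -> c | S | a M | b N

Generating nonterminals: {A, B, M, N, S}.
Reachable from S after that: {B, M, N, S}.
Removed useless symbols: {A, L} and every production mentioning them.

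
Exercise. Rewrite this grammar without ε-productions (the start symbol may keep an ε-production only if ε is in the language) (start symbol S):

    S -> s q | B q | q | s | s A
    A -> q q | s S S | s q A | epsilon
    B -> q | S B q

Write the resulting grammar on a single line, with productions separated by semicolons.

The nullable symbols are {A}.
ε ∉ L(G), so no ε-production is kept.
Add the nullable-subset variants: A → s q A gives s q A | s q.

S -> s q | B q | q | s | s A; A -> q q | s S S | s q A | s q; B -> q | S B q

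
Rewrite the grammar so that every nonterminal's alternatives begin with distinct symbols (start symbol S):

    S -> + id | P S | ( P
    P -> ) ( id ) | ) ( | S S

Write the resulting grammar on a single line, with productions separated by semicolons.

S -> + id | P S | ( P; P -> S S | ) ( P'; P' -> id ) | ε

P has alternatives sharing prefix ') (': factor to P → ) ( P' with P' → id ) | ε.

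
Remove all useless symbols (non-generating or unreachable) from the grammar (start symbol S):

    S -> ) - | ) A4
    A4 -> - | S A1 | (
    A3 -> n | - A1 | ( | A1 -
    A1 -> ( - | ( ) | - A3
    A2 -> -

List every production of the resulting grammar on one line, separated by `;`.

Generating nonterminals: {A1, A2, A3, A4, S}.
Reachable from S after that: {A1, A3, A4, S}.
Removed useless symbols: {A2} and every production mentioning them.

S -> ) - | ) A4; A4 -> - | S A1 | (; A3 -> n | - A1 | ( | A1 -; A1 -> ( - | ( ) | - A3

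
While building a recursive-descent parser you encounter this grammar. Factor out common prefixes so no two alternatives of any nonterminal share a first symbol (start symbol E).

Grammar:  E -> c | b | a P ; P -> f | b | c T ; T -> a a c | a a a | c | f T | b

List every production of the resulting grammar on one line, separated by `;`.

E -> c | b | a P; P -> f | b | c T; T -> c | f T | b | a a T'; T' -> c | a

T has alternatives sharing prefix 'a a': factor to T → a a T' with T' → c | a.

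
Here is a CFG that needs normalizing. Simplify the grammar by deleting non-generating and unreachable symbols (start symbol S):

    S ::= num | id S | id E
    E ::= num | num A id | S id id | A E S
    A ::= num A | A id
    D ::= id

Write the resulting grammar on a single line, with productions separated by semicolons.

S ::= num | id S | id E; E ::= num | S id id

Generating nonterminals: {D, E, S}.
Reachable from S after that: {E, S}.
Removed useless symbols: {A, D} and every production mentioning them.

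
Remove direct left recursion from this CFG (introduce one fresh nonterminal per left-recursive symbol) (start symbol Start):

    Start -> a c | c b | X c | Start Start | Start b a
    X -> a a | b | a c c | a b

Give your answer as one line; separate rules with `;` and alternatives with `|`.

Start -> a c Start1 | c b Start1 | X c Start1; X -> a a | b | a c c | a b; Start1 -> Start Start1 | b a Start1 | ε

Left recursion appears on Start.
For Start: α = {Start, b a}, β = {a c, c b, X c}. Rewrite as Start → β Start1 and Start1 → α Start1 | ε.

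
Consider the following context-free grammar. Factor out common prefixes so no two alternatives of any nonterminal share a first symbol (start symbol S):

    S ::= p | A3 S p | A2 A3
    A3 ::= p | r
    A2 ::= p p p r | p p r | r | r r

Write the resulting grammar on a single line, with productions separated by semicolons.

S ::= p | A3 S p | A2 A3; A3 ::= p | r; A2 ::= p p A2' | r A2''; A2' ::= p r | r; A2'' ::= ε | r

A2 has alternatives sharing prefix 'p p': factor to A2 → p p A2' with A2' → p r | r.
A2 has alternatives sharing prefix 'r': factor to A2 → r A2'' with A2'' → ε | r.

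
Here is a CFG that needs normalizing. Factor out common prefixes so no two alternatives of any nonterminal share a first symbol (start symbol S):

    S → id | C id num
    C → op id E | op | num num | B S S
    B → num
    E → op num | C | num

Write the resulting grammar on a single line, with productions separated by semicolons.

C has alternatives sharing prefix 'op': factor to C → op C' with C' → id E | ε.

S → id | C id num; C → num num | B S S | op C'; B → num; E → op num | C | num; C' → id E | eps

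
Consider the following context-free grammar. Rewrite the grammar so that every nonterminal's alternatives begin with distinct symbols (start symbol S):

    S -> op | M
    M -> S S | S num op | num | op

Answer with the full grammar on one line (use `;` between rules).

M has alternatives sharing prefix 'S': factor to M → S M' with M' → S | num op.

S -> op | M; M -> num | op | S M'; M' -> S | num op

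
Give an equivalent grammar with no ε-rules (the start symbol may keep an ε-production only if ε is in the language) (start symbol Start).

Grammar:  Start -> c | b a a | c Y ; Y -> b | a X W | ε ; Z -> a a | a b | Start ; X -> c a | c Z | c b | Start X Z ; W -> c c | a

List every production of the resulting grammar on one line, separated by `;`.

Start -> c | b a a | c Y; Y -> b | a X W; Z -> a a | a b | Start; X -> c a | c Z | c b | Start X Z; W -> c c | a

Nullable set = {Y}.
ε ∉ L(G), so no ε-production is kept.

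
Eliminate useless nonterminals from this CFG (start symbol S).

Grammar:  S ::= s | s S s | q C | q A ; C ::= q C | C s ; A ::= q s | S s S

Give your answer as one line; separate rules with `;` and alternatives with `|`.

Generating nonterminals: {A, S}.
Reachable from S after that: {A, S}.
Removed useless symbols: {C} and every production mentioning them.

S ::= s | s S s | q A; A ::= q s | S s S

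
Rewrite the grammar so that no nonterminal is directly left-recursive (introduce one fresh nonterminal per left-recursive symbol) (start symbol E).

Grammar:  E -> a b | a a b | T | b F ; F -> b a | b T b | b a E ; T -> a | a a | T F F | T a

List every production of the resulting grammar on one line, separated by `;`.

E -> a b | a a b | T | b F; F -> b a | b T b | b a E; T -> a T' | a a T'; T' -> F F T' | a T' | ε

Directly left-recursive nonterminal: T.
For T: α = {F F, a}, β = {a, a a}. Rewrite as T → β T' and T' → α T' | ε.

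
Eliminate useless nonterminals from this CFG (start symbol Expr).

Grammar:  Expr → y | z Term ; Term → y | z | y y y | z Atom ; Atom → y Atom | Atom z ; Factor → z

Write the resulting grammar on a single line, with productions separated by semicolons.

Expr → y | z Term; Term → y | z | y y y

Generating nonterminals: {Expr, Factor, Term}.
Reachable from Expr after that: {Expr, Term}.
Removed useless symbols: {Atom, Factor} and every production mentioning them.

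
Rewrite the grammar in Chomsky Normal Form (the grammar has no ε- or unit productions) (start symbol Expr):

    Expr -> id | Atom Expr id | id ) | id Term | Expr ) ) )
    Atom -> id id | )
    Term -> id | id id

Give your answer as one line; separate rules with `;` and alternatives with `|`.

Introduce a nonterminal for each terminal appearing in a rule of length ≥ 2: X1 → id, X2 → ).
Binarize each right-hand side of length ≥ 3 by chaining fresh nonterminals (Y1, Y2, …): affected rules were Expr → Atom Expr X1; Expr → Expr X2 X2 X2.

Expr -> id | Atom Y1 | X1 X2 | X1 Term | Expr Y2; Atom -> X1 X1 | ); Term -> id | X1 X1; X1 -> id; X2 -> ); Y1 -> Expr X1; Y2 -> X2 Y3; Y3 -> X2 X2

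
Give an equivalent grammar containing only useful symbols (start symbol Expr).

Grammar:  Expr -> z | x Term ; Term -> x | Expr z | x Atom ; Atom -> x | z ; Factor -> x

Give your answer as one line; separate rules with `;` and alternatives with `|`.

Expr -> z | x Term; Term -> x | Expr z | x Atom; Atom -> x | z

Generating nonterminals: {Atom, Expr, Factor, Term}.
Reachable from Expr after that: {Atom, Expr, Term}.
Removed useless symbols: {Factor} and every production mentioning them.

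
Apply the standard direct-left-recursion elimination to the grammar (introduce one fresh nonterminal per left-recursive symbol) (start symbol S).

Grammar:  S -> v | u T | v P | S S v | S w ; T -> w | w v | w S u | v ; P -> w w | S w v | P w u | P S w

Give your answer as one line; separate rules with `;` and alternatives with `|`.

S -> v S' | u T S' | v P S'; T -> w | w v | w S u | v; P -> w w P' | S w v P'; S' -> S v S' | w S' | eps; P' -> w u P' | S w P' | eps

S, P are directly left-recursive.
For S: α = {S v, w}, β = {v, u T, v P}. Rewrite as S → β S' and S' → α S' | ε.
For P: α = {w u, S w}, β = {w w, S w v}. Rewrite as P → β P' and P' → α P' | ε.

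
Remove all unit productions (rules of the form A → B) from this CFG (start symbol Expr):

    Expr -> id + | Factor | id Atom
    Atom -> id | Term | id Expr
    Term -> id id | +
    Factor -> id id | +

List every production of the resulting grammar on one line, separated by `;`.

Expr -> id id | + | id + | id Atom; Atom -> id id | + | id | id Expr; Term -> id id | +; Factor -> id id | +

Unit pairs: Atom ⇒* {Term}; Expr ⇒* {Factor}.
For every A with A ⇒* B via unit rules, add B's non-unit alternatives to A; then delete every rule of the form X → Y.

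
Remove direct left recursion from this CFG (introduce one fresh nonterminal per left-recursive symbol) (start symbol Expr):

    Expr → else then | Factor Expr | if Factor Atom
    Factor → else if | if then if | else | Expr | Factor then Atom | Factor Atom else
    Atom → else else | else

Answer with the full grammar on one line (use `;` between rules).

Expr → else then | Factor Expr | if Factor Atom; Factor → else if Factor1 | if then if Factor1 | else Factor1 | Expr Factor1; Atom → else else | else; Factor1 → then Atom Factor1 | Atom else Factor1 | ε

Directly left-recursive nonterminal: Factor.
For Factor: α = {then Atom, Atom else}, β = {else if, if then if, else, Expr}. Rewrite as Factor → β Factor1 and Factor1 → α Factor1 | ε.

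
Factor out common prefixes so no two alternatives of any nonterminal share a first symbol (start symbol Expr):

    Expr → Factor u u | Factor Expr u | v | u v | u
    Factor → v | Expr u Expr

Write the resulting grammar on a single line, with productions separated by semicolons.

Expr has alternatives sharing prefix 'Factor': factor to Expr → Factor Expr1 with Expr1 → u u | Expr u.
Expr has alternatives sharing prefix 'u': factor to Expr → u Expr2 with Expr2 → v | ε.

Expr → v | Factor Expr1 | u Expr2; Factor → v | Expr u Expr; Expr1 → u u | Expr u; Expr2 → v | ε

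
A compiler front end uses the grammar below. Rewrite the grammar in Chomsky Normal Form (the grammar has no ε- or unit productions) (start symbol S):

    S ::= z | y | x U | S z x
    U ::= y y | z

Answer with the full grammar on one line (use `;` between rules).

S ::= z | y | X1 U | S Y1; U ::= X3 X3 | z; X1 ::= x; X2 ::= z; X3 ::= y; Y1 ::= X2 X1

Introduce a nonterminal for each terminal appearing in a rule of length ≥ 2: X1 → x, X2 → z, X3 → y.
Binarize each right-hand side of length ≥ 3 by chaining fresh nonterminals (Y1, Y2, …): affected rules were S → S X2 X1.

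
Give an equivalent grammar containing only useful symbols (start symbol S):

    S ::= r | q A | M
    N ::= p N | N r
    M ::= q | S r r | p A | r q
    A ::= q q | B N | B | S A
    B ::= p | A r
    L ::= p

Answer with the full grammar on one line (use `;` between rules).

Generating nonterminals: {A, B, L, M, S}.
Reachable from S after that: {A, B, M, S}.
Removed useless symbols: {L, N} and every production mentioning them.

S ::= r | q A | M; M ::= q | S r r | p A | r q; A ::= q q | B | S A; B ::= p | A r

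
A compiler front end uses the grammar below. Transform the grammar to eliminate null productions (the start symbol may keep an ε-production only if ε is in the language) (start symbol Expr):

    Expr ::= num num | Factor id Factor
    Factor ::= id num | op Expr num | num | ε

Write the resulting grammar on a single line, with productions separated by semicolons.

The nullable symbols are {Factor}.
ε ∉ L(G), so no ε-production is kept.
Add the nullable-subset variants: Expr → Factor id Factor gives Factor id Factor | Factor id | id Factor | id.

Expr ::= num num | Factor id Factor | Factor id | id Factor | id; Factor ::= id num | op Expr num | num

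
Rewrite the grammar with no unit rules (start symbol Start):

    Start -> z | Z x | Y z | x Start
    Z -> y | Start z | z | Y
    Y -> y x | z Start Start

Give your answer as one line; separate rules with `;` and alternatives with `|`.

Start -> z | Z x | Y z | x Start; Z -> y | Start z | z | y x | z Start Start; Y -> y x | z Start Start

Unit pairs: Z ⇒* {Y}.
Replace each nonterminal's rules with the union of the non-unit rules of every nonterminal it unit-derives.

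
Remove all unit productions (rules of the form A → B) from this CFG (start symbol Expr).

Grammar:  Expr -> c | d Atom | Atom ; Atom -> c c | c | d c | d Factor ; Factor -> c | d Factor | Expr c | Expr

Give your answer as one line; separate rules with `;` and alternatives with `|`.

Unit pairs: Expr ⇒* {Atom}; Factor ⇒* {Atom, Expr}.
For every A with A ⇒* B via unit rules, add B's non-unit alternatives to A; then delete every rule of the form X → Y.

Expr -> c c | c | d c | d Factor | d Atom; Atom -> c c | c | d c | d Factor; Factor -> c c | c | d c | d Factor | Expr c | d Atom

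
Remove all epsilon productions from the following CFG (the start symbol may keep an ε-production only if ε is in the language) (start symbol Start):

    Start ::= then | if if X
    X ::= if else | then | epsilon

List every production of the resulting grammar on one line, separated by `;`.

Start ::= then | if if X | if if; X ::= if else | then

Nullable set = {X}.
ε ∉ L(G), so no ε-production is kept.
Expand every rule over subsets of its nullable positions: Start → if if X gives if if X | if if.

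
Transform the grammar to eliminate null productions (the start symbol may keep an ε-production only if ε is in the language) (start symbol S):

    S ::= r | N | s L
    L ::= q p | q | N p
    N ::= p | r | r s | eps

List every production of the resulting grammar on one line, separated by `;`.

S ::= r | N | s L | eps; L ::= q p | q | N p | p; N ::= p | r | r s

Nullable nonterminals: {N, S}.
ε ∈ L(G) since S is nullable, so keep S → ε.
For each production, add variants omitting each subset of nullable occurrences: L → N p gives N p | p.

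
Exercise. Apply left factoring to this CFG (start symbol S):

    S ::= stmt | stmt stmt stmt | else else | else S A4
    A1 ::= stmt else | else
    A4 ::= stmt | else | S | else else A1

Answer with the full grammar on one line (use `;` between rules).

S has alternatives sharing prefix 'stmt': factor to S → stmt S' with S' → ε | stmt stmt.
S has alternatives sharing prefix 'else': factor to S → else S'' with S'' → else | S A4.
A4 has alternatives sharing prefix 'else': factor to A4 → else A4' with A4' → ε | else A1.

S ::= stmt S' | else S''; A1 ::= stmt else | else; A4 ::= stmt | S | else A4'; S' ::= ε | stmt stmt; S'' ::= else | S A4; A4' ::= ε | else A1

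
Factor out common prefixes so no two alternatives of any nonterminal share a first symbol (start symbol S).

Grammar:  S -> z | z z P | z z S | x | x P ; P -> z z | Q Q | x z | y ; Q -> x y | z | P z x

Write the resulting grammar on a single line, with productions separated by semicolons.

S -> z S' | x S''; P -> z z | Q Q | x z | y; Q -> x y | z | P z x; S' -> epsilon | z S'''; S'' -> epsilon | P; S''' -> P | S

S has alternatives sharing prefix 'z': factor to S → z S' with S' → ε | z P | z S.
S has alternatives sharing prefix 'x': factor to S → x S'' with S'' → ε | P.
S' has alternatives sharing prefix 'z': factor to S' → z S''' with S''' → P | S.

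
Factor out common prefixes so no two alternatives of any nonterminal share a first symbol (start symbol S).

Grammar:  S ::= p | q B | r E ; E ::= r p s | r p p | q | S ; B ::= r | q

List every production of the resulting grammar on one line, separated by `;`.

S ::= p | q B | r E; E ::= q | S | r p E'; B ::= r | q; E' ::= s | p

E has alternatives sharing prefix 'r p': factor to E → r p E' with E' → s | p.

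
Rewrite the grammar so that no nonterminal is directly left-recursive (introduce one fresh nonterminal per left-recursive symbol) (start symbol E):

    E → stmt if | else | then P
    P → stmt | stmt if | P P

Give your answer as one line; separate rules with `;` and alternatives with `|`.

Left recursion appears on P.
For P: α = {P}, β = {stmt, stmt if}. Rewrite as P → β P' and P' → α P' | ε.

E → stmt if | else | then P; P → stmt P' | stmt if P'; P' → P P' | eps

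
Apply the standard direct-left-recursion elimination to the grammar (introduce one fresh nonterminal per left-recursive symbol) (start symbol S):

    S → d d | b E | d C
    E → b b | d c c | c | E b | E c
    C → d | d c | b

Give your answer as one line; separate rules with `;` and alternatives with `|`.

S → d d | b E | d C; E → b b E' | d c c E' | c E'; C → d | d c | b; E' → b E' | c E' | epsilon

E is directly left-recursive.
For E: α = {b, c}, β = {b b, d c c, c}. Rewrite as E → β E' and E' → α E' | ε.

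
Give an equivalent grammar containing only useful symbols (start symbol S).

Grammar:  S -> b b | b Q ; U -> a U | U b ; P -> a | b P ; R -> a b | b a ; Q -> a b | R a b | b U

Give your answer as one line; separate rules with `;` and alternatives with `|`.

S -> b b | b Q; R -> a b | b a; Q -> a b | R a b

Generating nonterminals: {P, Q, R, S}.
Reachable from S after that: {Q, R, S}.
Removed useless symbols: {P, U} and every production mentioning them.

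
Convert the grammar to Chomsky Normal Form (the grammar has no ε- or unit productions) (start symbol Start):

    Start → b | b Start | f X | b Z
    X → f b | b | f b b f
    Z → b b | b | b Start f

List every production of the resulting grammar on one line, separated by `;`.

Start → b | X1 Start | X2 X | X1 Z; X → X2 X1 | b | X2 Y1; Z → X1 X1 | b | X1 Y3; X1 → b; X2 → f; Y1 → X1 Y2; Y2 → X1 X2; Y3 → Start X2

Introduce a nonterminal for each terminal appearing in a rule of length ≥ 2: X1 → b, X2 → f.
Binarize each right-hand side of length ≥ 3 by chaining fresh nonterminals (Y1, Y2, …): affected rules were X → X2 X1 X1 X2; Z → X1 Start X2.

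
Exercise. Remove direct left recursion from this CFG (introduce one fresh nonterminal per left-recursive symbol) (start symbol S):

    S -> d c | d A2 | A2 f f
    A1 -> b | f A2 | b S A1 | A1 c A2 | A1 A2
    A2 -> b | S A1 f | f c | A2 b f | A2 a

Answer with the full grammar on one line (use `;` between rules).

A1, A2 are directly left-recursive.
For A1: α = {c A2, A2}, β = {b, f A2, b S A1}. Rewrite as A1 → β A1' and A1' → α A1' | ε.
For A2: α = {b f, a}, β = {b, S A1 f, f c}. Rewrite as A2 → β A2' and A2' → α A2' | ε.

S -> d c | d A2 | A2 f f; A1 -> b A1' | f A2 A1' | b S A1 A1'; A2 -> b A2' | S A1 f A2' | f c A2'; A1' -> c A2 A1' | A2 A1' | eps; A2' -> b f A2' | a A2' | eps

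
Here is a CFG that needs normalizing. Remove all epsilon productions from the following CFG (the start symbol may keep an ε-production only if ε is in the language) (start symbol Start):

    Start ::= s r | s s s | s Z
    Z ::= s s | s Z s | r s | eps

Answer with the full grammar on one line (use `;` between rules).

Start ::= s r | s s s | s Z | s; Z ::= s s | s Z s | r s

Nullable set = {Z}.
ε ∉ L(G), so no ε-production is kept.
For each production, add variants omitting each subset of nullable occurrences: Start → s Z gives s Z | s.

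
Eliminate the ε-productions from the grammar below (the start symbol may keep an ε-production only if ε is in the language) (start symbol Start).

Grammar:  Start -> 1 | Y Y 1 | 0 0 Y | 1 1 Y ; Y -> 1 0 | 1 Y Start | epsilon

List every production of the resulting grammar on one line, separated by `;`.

Start -> 1 | Y Y 1 | Y 1 | 0 0 Y | 0 0 | 1 1 Y | 1 1; Y -> 1 0 | 1 Y Start | 1 Start

Nullable set = {Y}.
ε ∉ L(G), so no ε-production is kept.
Add the nullable-subset variants: Start → Y Y 1 gives Y Y 1 | Y 1. Start → 0 0 Y gives 0 0 Y | 0 0. Start → 1 1 Y gives 1 1 Y | 1 1. Y → 1 Y Start gives 1 Y Start | 1 Start.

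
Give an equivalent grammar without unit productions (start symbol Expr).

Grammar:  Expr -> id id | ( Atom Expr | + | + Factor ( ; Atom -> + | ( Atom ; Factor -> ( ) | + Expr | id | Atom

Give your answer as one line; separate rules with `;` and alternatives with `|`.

Expr -> id id | ( Atom Expr | + | + Factor (; Atom -> + | ( Atom; Factor -> + | ( Atom | ( ) | + Expr | id

Unit pairs: Factor ⇒* {Atom}.
For every A with A ⇒* B via unit rules, add B's non-unit alternatives to A; then delete every rule of the form X → Y.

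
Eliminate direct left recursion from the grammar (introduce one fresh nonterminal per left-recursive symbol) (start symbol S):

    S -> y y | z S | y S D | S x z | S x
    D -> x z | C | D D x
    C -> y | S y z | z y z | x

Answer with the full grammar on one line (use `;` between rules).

Left recursion appears on S, D.
For S: α = {x z, x}, β = {y y, z S, y S D}. Rewrite as S → β S' and S' → α S' | ε.
For D: α = {D x}, β = {x z, C}. Rewrite as D → β D' and D' → α D' | ε.

S -> y y S' | z S S' | y S D S'; D -> x z D' | C D'; C -> y | S y z | z y z | x; S' -> x z S' | x S' | ε; D' -> D x D' | ε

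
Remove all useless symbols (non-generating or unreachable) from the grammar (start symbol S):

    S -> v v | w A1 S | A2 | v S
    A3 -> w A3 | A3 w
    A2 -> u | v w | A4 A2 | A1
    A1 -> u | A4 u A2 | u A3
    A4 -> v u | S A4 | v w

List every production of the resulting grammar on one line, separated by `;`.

Generating nonterminals: {A1, A2, A4, S}.
Reachable from S after that: {A1, A2, A4, S}.
Removed useless symbols: {A3} and every production mentioning them.

S -> v v | w A1 S | A2 | v S; A2 -> u | v w | A4 A2 | A1; A1 -> u | A4 u A2; A4 -> v u | S A4 | v w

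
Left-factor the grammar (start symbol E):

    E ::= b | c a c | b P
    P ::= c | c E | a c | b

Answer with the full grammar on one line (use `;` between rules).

E has alternatives sharing prefix 'b': factor to E → b E' with E' → ε | P.
P has alternatives sharing prefix 'c': factor to P → c P' with P' → ε | E.

E ::= c a c | b E'; P ::= a c | b | c P'; E' ::= ε | P; P' ::= ε | E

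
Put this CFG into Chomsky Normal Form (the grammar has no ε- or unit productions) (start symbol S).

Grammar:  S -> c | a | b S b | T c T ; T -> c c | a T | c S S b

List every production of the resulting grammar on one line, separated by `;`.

S -> c | a | X1 Y1 | T Y2; T -> X2 X2 | X3 T | X2 Y3; X1 -> b; X2 -> c; X3 -> a; Y1 -> S X1; Y2 -> X2 T; Y3 -> S Y4; Y4 -> S X1

Introduce a nonterminal for each terminal appearing in a rule of length ≥ 2: X1 → b, X2 → c, X3 → a.
Binarize each right-hand side of length ≥ 3 by chaining fresh nonterminals (Y1, Y2, …): affected rules were S → X1 S X1; S → T X2 T; T → X2 S S X1.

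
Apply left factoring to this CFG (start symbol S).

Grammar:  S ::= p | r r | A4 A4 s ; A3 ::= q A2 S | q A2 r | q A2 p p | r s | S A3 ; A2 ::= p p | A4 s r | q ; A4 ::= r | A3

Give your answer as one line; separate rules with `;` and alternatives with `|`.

S ::= p | r r | A4 A4 s; A3 ::= r s | S A3 | q A2 A3'; A2 ::= p p | A4 s r | q; A4 ::= r | A3; A3' ::= S | r | p p

A3 has alternatives sharing prefix 'q A2': factor to A3 → q A2 A3' with A3' → S | r | p p.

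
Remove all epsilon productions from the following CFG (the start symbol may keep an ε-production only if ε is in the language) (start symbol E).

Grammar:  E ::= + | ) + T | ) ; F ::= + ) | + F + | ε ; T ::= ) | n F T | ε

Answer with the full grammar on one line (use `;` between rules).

Nullable nonterminals: {F, T}.
ε ∉ L(G), so no ε-production is kept.
Add the nullable-subset variants: E → ) + T gives ) + T | ) +. F → + F + gives + F + | + +. T → n F T gives n F T | n F | n T | n.

E ::= + | ) + T | ) + | ); F ::= + ) | + F + | + +; T ::= ) | n F T | n F | n T | n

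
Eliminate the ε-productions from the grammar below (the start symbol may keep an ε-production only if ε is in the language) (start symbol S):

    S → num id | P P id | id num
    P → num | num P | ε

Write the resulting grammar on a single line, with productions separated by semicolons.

S → num id | P P id | P id | id | id num; P → num | num P

The nullable symbols are {P}.
ε ∉ L(G), so no ε-production is kept.
Add the nullable-subset variants: S → P P id gives P P id | P id | id.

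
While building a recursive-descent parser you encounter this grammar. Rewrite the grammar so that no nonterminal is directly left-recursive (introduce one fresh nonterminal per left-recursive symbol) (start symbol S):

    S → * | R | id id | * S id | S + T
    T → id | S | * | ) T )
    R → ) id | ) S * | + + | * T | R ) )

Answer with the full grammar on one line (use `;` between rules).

S → * S' | R S' | id id S' | * S id S'; T → id | S | * | ) T ); R → ) id R' | ) S * R' | + + R' | * T R'; S' → + T S' | ε; R' → ) ) R' | ε

Left recursion appears on S, R.
For S: α = {+ T}, β = {*, R, id id, * S id}. Rewrite as S → β S' and S' → α S' | ε.
For R: α = {) )}, β = {) id, ) S *, + +, * T}. Rewrite as R → β R' and R' → α R' | ε.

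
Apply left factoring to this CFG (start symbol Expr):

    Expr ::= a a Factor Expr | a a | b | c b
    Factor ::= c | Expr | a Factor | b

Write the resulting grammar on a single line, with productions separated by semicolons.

Expr ::= b | c b | a a Expr1; Factor ::= c | Expr | a Factor | b; Expr1 ::= Factor Expr | ε

Expr has alternatives sharing prefix 'a a': factor to Expr → a a Expr1 with Expr1 → Factor Expr | ε.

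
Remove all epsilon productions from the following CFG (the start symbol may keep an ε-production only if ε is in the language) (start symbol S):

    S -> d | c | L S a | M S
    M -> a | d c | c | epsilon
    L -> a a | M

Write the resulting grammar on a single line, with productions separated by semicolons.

Nullable set = {L, M}.
ε ∉ L(G), so no ε-production is kept.
Add the nullable-subset variants: S → L S a gives L S a | S a.

S -> d | c | L S a | S a | M S; M -> a | d c | c; L -> a a | M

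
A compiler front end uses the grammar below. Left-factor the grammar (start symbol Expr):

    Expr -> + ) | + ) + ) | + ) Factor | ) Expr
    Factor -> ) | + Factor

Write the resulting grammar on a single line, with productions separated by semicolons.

Expr -> ) Expr | + ) Expr1; Factor -> ) | + Factor; Expr1 -> eps | + ) | Factor

Expr has alternatives sharing prefix '+ )': factor to Expr → + ) Expr1 with Expr1 → ε | + ) | Factor.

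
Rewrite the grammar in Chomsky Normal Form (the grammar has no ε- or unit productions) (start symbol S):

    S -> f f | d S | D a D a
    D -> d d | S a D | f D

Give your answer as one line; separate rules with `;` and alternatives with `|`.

Introduce a nonterminal for each terminal appearing in a rule of length ≥ 2: X1 → f, X2 → d, X3 → a.
Binarize each right-hand side of length ≥ 3 by chaining fresh nonterminals (Y1, Y2, …): affected rules were S → D X3 D X3; D → S X3 D.

S -> X1 X1 | X2 S | D Y1; D -> X2 X2 | S Y3 | X1 D; X1 -> f; X2 -> d; X3 -> a; Y1 -> X3 Y2; Y2 -> D X3; Y3 -> X3 D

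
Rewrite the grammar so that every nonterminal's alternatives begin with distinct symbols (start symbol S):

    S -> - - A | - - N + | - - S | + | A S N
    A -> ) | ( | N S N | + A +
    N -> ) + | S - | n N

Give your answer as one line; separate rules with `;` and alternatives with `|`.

S -> + | A S N | - - S'; A -> ) | ( | N S N | + A +; N -> ) + | S - | n N; S' -> A | N + | S

S has alternatives sharing prefix '- -': factor to S → - - S' with S' → A | N + | S.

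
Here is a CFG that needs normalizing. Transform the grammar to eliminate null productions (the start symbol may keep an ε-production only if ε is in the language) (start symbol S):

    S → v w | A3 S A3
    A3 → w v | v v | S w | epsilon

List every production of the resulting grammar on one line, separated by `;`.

S → v w | A3 S A3 | A3 S | S A3; A3 → w v | v v | S w

The nullable symbols are {A3}.
ε ∉ L(G), so no ε-production is kept.
Expand every rule over subsets of its nullable positions: S → A3 S A3 gives A3 S A3 | A3 S | S A3.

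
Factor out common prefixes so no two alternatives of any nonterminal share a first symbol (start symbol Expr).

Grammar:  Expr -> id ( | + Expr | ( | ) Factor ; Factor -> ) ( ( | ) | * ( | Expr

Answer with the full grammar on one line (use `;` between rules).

Factor has alternatives sharing prefix ')': factor to Factor → ) Factor1 with Factor1 → ( ( | ε.

Expr -> id ( | + Expr | ( | ) Factor; Factor -> * ( | Expr | ) Factor1; Factor1 -> ( ( | ε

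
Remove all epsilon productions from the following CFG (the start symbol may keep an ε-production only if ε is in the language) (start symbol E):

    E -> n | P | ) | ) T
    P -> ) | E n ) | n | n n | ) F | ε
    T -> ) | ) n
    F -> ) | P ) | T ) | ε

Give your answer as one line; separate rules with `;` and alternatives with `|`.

E -> n | P | ) | ) T | ε; P -> ) | E n ) | n ) | n | n n | ) F; T -> ) | ) n; F -> ) | P ) | T )

Nullable set = {E, F, P}.
ε ∈ L(G) since E is nullable, so keep E → ε.
Add the nullable-subset variants: P → E n ) gives E n ) | n ).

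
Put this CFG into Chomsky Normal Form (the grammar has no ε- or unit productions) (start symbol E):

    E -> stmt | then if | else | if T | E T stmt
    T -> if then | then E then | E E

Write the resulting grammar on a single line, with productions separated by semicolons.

E -> stmt | X1 X2 | else | X2 T | E Y1; T -> X2 X1 | X1 Y2 | E E; X1 -> then; X2 -> if; X3 -> stmt; Y1 -> T X3; Y2 -> E X1

Introduce a nonterminal for each terminal appearing in a rule of length ≥ 2: X1 → then, X2 → if, X3 → stmt.
Binarize each right-hand side of length ≥ 3 by chaining fresh nonterminals (Y1, Y2, …): affected rules were E → E T X3; T → X1 E X1.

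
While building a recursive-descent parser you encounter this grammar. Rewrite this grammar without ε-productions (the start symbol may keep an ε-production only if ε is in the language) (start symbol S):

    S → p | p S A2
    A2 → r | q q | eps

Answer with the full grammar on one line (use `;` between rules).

S → p | p S A2 | p S; A2 → r | q q

Nullable nonterminals: {A2}.
ε ∉ L(G), so no ε-production is kept.
For each production, add variants omitting each subset of nullable occurrences: S → p S A2 gives p S A2 | p S.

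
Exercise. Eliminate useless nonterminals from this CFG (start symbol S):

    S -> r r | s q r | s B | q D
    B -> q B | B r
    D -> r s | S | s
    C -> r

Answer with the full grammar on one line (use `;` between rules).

Generating nonterminals: {C, D, S}.
Reachable from S after that: {D, S}.
Removed useless symbols: {B, C} and every production mentioning them.

S -> r r | s q r | q D; D -> r s | S | s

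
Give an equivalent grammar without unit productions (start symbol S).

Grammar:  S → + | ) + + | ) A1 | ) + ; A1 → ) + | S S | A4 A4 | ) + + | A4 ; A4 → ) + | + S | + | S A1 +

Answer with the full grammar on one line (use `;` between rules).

S → + | ) + + | ) A1 | ) +; A1 → ) + | + S | + | S A1 + | S S | A4 A4 | ) + +; A4 → ) + | + S | + | S A1 +

Unit pairs: A1 ⇒* {A4}.
For each unit pair (A, B), copy every non-unit production of B to A, then drop all unit productions.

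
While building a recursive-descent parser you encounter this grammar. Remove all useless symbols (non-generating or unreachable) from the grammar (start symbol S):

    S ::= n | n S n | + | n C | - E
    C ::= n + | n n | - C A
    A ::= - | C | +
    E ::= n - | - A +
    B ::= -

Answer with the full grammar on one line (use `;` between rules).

S ::= n | n S n | + | n C | - E; C ::= n + | n n | - C A; A ::= - | C | +; E ::= n - | - A +

Generating nonterminals: {A, B, C, E, S}.
Reachable from S after that: {A, C, E, S}.
Removed useless symbols: {B} and every production mentioning them.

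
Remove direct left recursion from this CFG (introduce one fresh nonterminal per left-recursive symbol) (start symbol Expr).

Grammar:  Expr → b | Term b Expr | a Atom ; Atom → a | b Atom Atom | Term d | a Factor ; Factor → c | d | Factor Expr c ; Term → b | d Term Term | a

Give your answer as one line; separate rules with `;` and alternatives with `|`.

Left recursion appears on Factor.
For Factor: α = {Expr c}, β = {c, d}. Rewrite as Factor → β Factor1 and Factor1 → α Factor1 | ε.

Expr → b | Term b Expr | a Atom; Atom → a | b Atom Atom | Term d | a Factor; Factor → c Factor1 | d Factor1; Term → b | d Term Term | a; Factor1 → Expr c Factor1 | ε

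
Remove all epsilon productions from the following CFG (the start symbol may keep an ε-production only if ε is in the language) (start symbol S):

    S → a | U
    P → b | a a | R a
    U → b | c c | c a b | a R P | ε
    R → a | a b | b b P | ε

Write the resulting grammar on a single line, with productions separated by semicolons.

S → a | U | ε; P → b | a a | R a | a; U → b | c c | c a b | a R P | a P; R → a | a b | b b P

Nullable set = {R, S, U}.
ε ∈ L(G) since S is nullable, so keep S → ε.
Expand every rule over subsets of its nullable positions: P → R a gives R a | a. U → a R P gives a R P | a P.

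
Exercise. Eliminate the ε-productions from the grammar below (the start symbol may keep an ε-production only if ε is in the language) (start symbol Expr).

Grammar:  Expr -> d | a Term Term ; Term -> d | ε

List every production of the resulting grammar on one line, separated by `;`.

Nullable set = {Term}.
ε ∉ L(G), so no ε-production is kept.
Expand every rule over subsets of its nullable positions: Expr → a Term Term gives a Term Term | a Term | a.

Expr -> d | a Term Term | a Term | a; Term -> d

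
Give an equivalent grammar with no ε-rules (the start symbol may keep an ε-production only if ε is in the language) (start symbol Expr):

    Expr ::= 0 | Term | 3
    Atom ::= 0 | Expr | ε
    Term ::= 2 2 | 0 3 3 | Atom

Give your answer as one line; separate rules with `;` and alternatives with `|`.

Nullable set = {Atom, Expr, Term}.
ε ∈ L(G) since Expr is nullable, so keep Expr → ε.

Expr ::= 0 | Term | 3 | ε; Atom ::= 0 | Expr; Term ::= 2 2 | 0 3 3 | Atom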